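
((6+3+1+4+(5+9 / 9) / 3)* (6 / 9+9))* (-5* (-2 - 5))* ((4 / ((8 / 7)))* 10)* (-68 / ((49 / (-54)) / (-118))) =-1675411200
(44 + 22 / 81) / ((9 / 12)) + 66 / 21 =105754 / 1701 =62.17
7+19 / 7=68 / 7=9.71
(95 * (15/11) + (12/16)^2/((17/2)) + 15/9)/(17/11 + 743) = 0.18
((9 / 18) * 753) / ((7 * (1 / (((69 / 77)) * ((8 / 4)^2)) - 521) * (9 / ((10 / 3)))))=-115460 / 3018099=-0.04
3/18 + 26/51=23/34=0.68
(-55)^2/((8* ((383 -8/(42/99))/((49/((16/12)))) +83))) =3112725/764824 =4.07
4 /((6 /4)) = 8 /3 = 2.67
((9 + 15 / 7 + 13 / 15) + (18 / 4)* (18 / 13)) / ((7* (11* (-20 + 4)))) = -12449 / 840840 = -0.01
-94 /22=-47 /11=-4.27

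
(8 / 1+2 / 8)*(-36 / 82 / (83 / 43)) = -12771 / 6806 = -1.88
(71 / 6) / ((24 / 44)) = 781 / 36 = 21.69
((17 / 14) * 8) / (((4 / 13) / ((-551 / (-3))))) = 121771 / 21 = 5798.62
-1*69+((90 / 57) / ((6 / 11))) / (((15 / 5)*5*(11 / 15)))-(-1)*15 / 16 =-20611 / 304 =-67.80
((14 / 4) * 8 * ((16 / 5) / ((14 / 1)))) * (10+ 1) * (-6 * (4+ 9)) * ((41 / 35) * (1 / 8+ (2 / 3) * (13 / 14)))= -4786.12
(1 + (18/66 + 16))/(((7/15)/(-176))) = -45600/7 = -6514.29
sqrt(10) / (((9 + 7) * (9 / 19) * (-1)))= -19 * sqrt(10) / 144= -0.42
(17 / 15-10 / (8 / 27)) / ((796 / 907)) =-1774999 / 47760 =-37.16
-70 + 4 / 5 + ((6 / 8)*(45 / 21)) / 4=-38527 / 560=-68.80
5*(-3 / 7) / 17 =-15 / 119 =-0.13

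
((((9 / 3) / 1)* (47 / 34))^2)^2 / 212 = 395254161 / 283303232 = 1.40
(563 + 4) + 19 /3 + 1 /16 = 27523 /48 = 573.40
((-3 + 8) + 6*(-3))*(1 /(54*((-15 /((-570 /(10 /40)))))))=-988 /27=-36.59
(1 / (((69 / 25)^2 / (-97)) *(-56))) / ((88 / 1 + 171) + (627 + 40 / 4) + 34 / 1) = 12125 / 49590576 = 0.00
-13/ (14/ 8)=-52/ 7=-7.43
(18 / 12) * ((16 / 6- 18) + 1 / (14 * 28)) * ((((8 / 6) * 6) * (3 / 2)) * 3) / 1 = -162261 / 196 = -827.86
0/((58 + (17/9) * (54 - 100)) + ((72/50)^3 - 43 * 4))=0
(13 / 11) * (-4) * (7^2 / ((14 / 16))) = -2912 / 11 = -264.73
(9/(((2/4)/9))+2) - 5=159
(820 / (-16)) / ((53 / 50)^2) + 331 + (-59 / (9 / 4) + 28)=7259830 / 25281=287.17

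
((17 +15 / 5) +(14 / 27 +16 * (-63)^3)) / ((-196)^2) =-54009875 / 518616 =-104.14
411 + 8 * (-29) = 179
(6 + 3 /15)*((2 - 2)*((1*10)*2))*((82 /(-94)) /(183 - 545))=0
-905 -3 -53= -961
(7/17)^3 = 343/4913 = 0.07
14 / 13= 1.08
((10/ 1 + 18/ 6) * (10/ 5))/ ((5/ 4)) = 104/ 5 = 20.80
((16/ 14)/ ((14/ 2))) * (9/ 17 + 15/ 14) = 1524/ 5831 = 0.26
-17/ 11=-1.55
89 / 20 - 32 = -551 / 20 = -27.55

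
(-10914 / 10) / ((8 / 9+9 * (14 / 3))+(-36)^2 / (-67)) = -3290571 / 70990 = -46.35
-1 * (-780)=780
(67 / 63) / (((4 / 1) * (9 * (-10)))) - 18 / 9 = -45427 / 22680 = -2.00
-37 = -37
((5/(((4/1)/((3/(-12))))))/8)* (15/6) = -25/256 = -0.10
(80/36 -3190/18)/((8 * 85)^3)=-7/12577280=-0.00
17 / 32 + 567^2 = 10287665 / 32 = 321489.53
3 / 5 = 0.60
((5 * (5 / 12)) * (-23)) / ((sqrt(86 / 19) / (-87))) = 16675 * sqrt(1634) / 344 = 1959.45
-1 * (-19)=19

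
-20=-20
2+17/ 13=43/ 13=3.31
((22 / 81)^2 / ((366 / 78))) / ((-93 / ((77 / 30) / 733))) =-242242 / 409239980235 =-0.00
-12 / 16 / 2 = -3 / 8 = -0.38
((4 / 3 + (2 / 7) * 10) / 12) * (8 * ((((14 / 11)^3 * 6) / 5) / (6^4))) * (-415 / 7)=-9296 / 29403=-0.32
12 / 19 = 0.63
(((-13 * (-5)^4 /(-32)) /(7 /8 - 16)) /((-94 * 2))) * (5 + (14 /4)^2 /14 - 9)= -203125 /727936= -0.28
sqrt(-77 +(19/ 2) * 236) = sqrt(2165) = 46.53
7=7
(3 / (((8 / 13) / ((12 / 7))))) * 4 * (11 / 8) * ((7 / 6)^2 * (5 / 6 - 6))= -323.24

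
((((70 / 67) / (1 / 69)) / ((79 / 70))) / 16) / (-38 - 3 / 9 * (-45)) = -3675 / 21172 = -0.17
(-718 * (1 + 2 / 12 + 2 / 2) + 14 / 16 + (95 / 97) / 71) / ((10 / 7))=-359780575 / 330576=-1088.34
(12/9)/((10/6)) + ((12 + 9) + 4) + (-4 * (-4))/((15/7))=499/15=33.27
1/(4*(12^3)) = 0.00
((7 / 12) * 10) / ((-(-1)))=35 / 6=5.83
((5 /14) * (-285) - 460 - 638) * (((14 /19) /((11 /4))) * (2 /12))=-1018 /19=-53.58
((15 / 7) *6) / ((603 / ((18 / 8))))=45 / 938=0.05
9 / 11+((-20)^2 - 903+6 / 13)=-71746 / 143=-501.72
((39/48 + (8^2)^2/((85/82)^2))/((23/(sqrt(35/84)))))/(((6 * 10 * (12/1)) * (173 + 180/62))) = 1951928237 * sqrt(15)/8947606464000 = 0.00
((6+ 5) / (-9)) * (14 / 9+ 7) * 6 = -1694 / 27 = -62.74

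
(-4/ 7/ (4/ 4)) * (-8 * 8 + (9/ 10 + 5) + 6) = 1042/ 35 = 29.77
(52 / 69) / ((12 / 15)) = 65 / 69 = 0.94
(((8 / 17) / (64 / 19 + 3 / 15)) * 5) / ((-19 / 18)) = -0.62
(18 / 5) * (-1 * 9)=-162 / 5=-32.40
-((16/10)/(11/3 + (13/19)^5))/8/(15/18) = -22284891/354387100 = -0.06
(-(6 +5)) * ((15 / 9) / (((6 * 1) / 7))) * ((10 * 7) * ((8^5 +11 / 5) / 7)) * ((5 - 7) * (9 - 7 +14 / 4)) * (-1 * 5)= -1156514975 / 3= -385504991.67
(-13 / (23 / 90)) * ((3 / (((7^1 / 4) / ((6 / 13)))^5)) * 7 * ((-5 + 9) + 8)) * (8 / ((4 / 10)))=-515978035200 / 1577224103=-327.14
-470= -470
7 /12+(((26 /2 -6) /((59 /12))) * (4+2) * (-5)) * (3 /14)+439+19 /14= 2139941 /4956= 431.79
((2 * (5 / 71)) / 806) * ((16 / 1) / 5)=16 / 28613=0.00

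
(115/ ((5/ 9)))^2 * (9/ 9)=42849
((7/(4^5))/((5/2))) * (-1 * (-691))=4837/2560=1.89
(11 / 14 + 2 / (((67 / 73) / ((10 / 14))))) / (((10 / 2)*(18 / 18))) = 2197 / 4690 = 0.47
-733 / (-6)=733 / 6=122.17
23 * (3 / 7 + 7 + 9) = 2645 / 7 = 377.86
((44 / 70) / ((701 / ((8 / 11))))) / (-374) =-0.00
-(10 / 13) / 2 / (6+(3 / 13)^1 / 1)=-5 / 81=-0.06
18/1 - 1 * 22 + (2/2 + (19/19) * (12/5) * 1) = -3/5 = -0.60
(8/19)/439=8/8341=0.00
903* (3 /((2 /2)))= 2709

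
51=51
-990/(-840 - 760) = 99/160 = 0.62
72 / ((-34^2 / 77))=-1386 / 289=-4.80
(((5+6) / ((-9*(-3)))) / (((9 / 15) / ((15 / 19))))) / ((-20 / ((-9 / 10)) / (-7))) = -77 / 456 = -0.17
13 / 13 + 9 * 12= 109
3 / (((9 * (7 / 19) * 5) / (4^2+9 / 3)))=361 / 105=3.44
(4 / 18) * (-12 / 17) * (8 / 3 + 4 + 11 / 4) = -226 / 153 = -1.48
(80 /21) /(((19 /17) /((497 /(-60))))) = -28.23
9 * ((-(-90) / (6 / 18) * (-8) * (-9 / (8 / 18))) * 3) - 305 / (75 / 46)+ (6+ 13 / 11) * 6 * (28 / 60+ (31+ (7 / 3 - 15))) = 194964502 / 165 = 1181603.04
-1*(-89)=89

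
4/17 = 0.24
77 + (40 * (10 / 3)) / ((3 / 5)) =2693 / 9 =299.22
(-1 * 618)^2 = 381924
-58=-58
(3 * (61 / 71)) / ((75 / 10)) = 122 / 355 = 0.34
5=5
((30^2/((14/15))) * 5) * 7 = 33750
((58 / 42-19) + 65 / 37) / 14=-12325 / 10878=-1.13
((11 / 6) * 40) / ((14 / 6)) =220 / 7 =31.43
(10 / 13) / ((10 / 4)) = 4 / 13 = 0.31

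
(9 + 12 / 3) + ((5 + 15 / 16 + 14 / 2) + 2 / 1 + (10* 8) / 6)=1981 / 48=41.27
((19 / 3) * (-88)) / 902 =-76 / 123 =-0.62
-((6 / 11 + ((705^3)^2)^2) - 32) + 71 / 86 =-14261346778383299154065091754394500713 / 946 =-15075419427466489592034980000000000.00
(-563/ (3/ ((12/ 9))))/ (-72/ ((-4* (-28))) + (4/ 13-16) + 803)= -409864/ 1288557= -0.32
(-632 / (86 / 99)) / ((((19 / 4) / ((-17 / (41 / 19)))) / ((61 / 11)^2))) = 719611632 / 19393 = 37106.77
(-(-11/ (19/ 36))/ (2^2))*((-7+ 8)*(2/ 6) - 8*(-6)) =251.84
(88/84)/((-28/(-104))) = 572/147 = 3.89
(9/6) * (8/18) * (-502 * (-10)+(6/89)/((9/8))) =2680712/801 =3346.71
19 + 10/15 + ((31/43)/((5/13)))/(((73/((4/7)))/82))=6878587/329595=20.87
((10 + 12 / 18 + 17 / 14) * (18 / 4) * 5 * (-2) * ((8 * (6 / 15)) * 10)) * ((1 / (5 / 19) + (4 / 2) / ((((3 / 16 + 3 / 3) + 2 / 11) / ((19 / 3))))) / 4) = -94165292 / 1687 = -55818.19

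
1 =1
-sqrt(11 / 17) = -sqrt(187) / 17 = -0.80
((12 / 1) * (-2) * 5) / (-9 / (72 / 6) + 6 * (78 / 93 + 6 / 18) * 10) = -14880 / 8627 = -1.72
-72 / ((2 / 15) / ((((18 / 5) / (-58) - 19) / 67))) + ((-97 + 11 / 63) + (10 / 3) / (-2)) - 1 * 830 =-94849529 / 122409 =-774.86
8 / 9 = 0.89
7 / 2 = 3.50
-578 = -578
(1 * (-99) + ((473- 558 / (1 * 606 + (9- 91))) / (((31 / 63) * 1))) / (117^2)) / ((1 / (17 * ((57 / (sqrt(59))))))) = -394750286207 * sqrt(59) / 242953386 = -12480.31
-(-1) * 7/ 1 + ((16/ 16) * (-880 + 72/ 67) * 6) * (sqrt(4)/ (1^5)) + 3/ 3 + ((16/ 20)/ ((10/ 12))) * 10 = -3527384/ 335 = -10529.50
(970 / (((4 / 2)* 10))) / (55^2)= 0.02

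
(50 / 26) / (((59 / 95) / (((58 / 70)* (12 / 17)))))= 1.81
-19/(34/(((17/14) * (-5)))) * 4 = 95/7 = 13.57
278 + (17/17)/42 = 11677/42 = 278.02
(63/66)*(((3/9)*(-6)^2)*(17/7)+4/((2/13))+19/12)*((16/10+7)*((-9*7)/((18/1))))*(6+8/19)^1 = -17498033/1672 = -10465.33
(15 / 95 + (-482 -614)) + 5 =-20726 / 19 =-1090.84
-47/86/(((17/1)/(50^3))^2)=-367187500000/12427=-29547557.74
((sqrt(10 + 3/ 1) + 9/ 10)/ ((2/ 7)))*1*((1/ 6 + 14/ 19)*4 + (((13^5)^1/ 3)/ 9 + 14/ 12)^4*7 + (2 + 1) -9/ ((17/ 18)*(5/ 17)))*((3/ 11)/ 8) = 1415970116074606897338966719/ 52655961600 + 1415970116074606897338966719*sqrt(13)/ 47390365440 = 134620737849681331.23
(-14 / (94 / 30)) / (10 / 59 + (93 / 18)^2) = -446040 / 2681773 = -0.17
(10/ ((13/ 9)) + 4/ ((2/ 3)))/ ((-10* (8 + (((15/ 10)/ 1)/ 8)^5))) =-88080384/ 545275315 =-0.16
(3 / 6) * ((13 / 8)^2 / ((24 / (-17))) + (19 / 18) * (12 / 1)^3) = 2798791 / 3072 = 911.06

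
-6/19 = -0.32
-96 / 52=-24 / 13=-1.85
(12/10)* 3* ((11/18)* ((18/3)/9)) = 1.47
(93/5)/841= 93/4205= 0.02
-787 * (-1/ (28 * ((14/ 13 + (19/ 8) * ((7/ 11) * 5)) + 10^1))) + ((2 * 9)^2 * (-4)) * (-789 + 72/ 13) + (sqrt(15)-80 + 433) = sqrt(15) + 1970342679497/ 1939847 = 1015724.54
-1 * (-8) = 8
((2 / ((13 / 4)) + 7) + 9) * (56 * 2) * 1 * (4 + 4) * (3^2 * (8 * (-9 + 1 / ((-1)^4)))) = -111476736 / 13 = -8575133.54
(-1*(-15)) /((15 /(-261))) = -261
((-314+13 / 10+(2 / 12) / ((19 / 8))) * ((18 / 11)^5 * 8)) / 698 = -42.04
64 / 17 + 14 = 302 / 17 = 17.76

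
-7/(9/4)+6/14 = -169/63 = -2.68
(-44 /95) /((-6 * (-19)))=-22 /5415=-0.00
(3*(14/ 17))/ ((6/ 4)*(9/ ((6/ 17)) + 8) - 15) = 56/ 799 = 0.07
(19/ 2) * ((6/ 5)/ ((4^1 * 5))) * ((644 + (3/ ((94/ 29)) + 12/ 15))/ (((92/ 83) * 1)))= 1435815921/ 4324000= 332.06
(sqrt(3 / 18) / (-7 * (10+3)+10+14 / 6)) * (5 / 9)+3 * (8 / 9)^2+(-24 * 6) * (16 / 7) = -61760 / 189 - 5 * sqrt(6) / 4248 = -326.78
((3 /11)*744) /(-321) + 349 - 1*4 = 405321 /1177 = 344.37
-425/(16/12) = -1275/4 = -318.75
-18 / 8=-9 / 4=-2.25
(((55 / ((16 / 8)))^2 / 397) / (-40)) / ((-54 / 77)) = 46585 / 686016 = 0.07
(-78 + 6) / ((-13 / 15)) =1080 / 13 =83.08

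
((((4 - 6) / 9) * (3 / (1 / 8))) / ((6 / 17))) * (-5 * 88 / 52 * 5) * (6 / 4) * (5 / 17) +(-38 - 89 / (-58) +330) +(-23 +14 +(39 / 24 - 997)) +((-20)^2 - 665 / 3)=-755375 / 3016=-250.46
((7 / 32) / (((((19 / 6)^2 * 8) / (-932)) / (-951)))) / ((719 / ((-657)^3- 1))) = -1979443463215113 / 2076472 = -953272407.82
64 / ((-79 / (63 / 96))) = -42 / 79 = -0.53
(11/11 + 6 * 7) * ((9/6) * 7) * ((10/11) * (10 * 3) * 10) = 1354500/11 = 123136.36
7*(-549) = -3843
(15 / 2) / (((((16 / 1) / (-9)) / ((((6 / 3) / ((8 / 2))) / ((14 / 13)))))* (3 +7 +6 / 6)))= -1755 / 9856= -0.18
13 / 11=1.18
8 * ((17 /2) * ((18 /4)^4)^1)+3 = 27887.25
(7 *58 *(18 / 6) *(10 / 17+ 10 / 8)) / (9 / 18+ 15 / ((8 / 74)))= 152250 / 9469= 16.08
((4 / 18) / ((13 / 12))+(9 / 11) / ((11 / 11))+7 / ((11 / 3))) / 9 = 1258 / 3861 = 0.33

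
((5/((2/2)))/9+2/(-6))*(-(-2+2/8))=7/18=0.39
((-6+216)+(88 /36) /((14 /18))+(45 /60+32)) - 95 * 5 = -6415 /28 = -229.11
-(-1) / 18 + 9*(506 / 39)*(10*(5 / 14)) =417.09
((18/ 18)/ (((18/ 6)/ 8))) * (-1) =-8/ 3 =-2.67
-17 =-17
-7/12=-0.58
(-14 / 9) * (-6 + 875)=-12166 / 9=-1351.78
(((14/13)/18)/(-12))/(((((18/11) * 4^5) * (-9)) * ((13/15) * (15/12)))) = 77/252315648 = 0.00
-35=-35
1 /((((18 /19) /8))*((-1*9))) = -76 /81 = -0.94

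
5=5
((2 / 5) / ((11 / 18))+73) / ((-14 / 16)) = -32408 / 385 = -84.18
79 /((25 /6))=474 /25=18.96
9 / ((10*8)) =9 / 80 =0.11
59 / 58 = 1.02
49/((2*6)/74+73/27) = 6993/409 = 17.10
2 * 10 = 20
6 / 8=3 / 4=0.75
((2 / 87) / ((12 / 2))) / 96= 1 / 25056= 0.00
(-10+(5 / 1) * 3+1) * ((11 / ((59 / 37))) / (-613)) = -2442 / 36167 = -0.07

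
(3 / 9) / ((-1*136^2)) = -1 / 55488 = -0.00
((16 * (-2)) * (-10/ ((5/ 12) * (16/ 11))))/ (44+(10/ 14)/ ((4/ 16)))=462/ 41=11.27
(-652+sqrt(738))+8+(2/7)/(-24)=-616.85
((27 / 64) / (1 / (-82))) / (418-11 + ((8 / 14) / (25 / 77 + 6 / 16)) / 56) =-0.08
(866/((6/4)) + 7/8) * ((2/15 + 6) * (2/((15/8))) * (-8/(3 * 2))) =-10213472/2025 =-5043.69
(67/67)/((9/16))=16/9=1.78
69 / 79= 0.87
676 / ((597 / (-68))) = -45968 / 597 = -77.00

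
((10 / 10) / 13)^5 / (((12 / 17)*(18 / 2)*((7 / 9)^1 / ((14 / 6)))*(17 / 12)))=1 / 1113879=0.00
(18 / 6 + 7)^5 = 100000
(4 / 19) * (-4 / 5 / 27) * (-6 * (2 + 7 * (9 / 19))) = 0.20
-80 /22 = -3.64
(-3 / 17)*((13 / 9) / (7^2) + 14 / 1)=-6187 / 2499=-2.48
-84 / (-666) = 0.13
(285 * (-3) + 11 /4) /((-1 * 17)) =3409 /68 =50.13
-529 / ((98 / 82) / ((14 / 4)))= -1549.21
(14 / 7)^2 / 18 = 2 / 9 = 0.22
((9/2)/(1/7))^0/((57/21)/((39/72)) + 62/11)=0.09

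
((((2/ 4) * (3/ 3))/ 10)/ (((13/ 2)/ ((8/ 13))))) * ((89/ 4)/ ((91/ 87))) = 0.10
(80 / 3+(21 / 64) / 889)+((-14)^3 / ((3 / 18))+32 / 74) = -14829503155 / 902208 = -16436.90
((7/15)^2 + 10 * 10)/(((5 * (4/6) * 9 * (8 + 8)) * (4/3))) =22549/144000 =0.16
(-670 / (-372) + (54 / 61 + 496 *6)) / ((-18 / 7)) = -236573225 / 204228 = -1158.38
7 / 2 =3.50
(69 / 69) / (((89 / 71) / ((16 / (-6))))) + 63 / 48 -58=-251257 / 4272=-58.81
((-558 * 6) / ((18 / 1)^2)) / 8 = -31 / 24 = -1.29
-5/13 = -0.38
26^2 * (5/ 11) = 3380/ 11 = 307.27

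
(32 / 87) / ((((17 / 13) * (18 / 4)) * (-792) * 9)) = -104 / 11860101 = -0.00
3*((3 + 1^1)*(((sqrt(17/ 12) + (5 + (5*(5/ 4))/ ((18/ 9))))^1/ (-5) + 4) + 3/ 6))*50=1725- 20*sqrt(51)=1582.17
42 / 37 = 1.14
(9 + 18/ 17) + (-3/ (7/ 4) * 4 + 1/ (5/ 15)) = 738/ 119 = 6.20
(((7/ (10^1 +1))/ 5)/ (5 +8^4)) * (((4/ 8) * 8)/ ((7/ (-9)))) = -12/ 75185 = -0.00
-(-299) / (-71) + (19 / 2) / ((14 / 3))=-4325 / 1988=-2.18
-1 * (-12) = 12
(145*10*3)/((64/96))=6525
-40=-40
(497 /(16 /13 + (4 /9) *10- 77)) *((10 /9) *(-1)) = 12922 /1669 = 7.74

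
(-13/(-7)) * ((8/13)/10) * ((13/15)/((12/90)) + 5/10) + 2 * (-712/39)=-6964/195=-35.71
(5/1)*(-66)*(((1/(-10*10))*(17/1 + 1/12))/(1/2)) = 451/4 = 112.75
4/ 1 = 4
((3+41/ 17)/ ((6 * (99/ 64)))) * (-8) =-23552/ 5049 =-4.66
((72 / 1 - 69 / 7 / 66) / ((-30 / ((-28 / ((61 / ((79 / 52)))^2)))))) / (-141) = -13811333 / 46816550352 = -0.00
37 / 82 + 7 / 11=981 / 902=1.09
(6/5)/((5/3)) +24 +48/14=4926/175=28.15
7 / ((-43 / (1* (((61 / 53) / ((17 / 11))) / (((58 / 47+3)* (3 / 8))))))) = -1766072 / 23129571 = -0.08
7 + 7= 14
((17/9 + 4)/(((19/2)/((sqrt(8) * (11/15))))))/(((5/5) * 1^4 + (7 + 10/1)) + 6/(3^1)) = 0.06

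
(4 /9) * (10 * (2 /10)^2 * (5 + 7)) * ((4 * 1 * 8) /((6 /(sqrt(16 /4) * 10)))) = 2048 /9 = 227.56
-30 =-30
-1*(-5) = 5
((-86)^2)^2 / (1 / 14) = 765811424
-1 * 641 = -641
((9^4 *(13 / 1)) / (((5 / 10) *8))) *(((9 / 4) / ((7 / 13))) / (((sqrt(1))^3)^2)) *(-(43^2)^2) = -34117175862081 / 112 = -304617641625.72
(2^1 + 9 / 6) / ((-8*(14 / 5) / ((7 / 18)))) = -0.06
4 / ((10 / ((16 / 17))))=32 / 85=0.38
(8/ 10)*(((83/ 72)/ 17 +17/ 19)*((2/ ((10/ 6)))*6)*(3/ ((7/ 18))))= 483516/ 11305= 42.77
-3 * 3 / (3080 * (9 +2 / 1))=-9 / 33880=-0.00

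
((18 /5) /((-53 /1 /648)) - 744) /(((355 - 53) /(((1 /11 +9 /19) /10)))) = -560028 /3801425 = -0.15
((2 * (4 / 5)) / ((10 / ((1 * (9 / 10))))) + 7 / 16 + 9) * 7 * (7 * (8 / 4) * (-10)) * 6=-2816961 / 50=-56339.22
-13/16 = -0.81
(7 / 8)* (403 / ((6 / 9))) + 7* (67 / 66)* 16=339311 / 528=642.63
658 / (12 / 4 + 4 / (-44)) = 3619 / 16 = 226.19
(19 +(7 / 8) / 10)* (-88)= -16797 / 10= -1679.70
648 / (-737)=-648 / 737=-0.88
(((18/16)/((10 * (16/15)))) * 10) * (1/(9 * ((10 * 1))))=0.01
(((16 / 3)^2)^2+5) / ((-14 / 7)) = -65941 / 162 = -407.04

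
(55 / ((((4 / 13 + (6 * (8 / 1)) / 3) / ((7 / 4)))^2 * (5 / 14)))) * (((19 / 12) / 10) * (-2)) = -0.56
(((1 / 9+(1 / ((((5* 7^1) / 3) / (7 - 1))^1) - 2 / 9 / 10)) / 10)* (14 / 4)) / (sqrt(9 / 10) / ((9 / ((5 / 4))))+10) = 608 / 28795 - 38* sqrt(10) / 431925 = 0.02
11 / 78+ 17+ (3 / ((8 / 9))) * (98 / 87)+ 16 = 167129 / 4524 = 36.94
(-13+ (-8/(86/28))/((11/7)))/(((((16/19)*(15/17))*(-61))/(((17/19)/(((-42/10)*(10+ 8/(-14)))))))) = -667879/91406304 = -0.01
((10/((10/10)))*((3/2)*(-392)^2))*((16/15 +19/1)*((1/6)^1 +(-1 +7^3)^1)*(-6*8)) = -759657038336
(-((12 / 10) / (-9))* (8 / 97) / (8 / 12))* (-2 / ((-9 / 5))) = 16 / 873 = 0.02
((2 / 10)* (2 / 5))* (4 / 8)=1 / 25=0.04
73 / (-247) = -0.30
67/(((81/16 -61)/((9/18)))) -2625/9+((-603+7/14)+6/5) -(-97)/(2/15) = -445886/2685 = -166.07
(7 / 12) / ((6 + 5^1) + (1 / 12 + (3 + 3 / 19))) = 133 / 3247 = 0.04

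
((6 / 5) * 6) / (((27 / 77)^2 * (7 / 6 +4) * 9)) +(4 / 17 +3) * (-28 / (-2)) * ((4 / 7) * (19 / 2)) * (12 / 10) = 189733984 / 640305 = 296.32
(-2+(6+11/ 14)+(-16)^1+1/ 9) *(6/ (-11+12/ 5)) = 6995/ 903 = 7.75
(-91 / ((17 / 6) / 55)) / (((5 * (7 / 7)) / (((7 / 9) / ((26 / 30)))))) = -5390 / 17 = -317.06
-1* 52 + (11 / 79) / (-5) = -20551 / 395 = -52.03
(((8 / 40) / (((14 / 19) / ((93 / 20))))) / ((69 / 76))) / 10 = 11191 / 80500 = 0.14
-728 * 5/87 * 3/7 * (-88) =45760/29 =1577.93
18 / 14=9 / 7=1.29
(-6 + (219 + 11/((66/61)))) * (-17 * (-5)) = 113815/6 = 18969.17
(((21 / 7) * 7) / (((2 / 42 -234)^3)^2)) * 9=16209796869 / 14063084452067724991009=0.00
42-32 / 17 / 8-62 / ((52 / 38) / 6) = -50848 / 221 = -230.08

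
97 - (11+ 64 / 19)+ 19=1931 / 19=101.63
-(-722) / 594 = 1.22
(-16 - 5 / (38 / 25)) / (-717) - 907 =-24711389 / 27246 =-906.97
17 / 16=1.06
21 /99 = 7 /33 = 0.21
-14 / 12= -7 / 6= -1.17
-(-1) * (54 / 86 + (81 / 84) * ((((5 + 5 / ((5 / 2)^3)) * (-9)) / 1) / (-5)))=212031 / 21500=9.86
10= 10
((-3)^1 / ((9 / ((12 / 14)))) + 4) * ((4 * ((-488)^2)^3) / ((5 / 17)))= 23878178405154291712 / 35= 682233668718694048.91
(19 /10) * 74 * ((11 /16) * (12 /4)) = 23199 /80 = 289.99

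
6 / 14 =3 / 7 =0.43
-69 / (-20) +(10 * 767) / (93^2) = 750181 / 172980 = 4.34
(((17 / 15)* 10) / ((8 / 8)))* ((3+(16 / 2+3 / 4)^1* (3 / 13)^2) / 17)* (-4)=-1562 / 169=-9.24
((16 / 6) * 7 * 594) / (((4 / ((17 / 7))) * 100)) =1683 / 25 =67.32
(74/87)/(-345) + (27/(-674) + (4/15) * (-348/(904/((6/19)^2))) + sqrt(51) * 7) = -43541536769/825246877230 + 7 * sqrt(51) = 49.94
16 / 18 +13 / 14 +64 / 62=11131 / 3906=2.85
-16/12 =-4/3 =-1.33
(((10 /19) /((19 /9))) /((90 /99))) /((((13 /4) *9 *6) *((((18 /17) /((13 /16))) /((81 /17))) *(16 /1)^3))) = 33 /23658496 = 0.00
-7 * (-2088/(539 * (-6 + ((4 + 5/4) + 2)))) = 8352/385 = 21.69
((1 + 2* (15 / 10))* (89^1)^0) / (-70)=-2 / 35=-0.06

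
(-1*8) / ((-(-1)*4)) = -2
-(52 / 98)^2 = -676 / 2401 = -0.28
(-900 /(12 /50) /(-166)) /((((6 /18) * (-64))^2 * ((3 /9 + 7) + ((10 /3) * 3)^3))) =50625 /1027383296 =0.00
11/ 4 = 2.75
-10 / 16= -5 / 8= -0.62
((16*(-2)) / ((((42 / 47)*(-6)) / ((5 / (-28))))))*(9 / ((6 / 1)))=-235 / 147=-1.60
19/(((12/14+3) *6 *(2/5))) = 665/324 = 2.05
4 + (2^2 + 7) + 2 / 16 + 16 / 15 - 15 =143 / 120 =1.19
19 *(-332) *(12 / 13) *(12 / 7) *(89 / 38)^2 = -94671792 / 1729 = -54755.23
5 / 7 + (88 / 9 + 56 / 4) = 1543 / 63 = 24.49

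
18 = 18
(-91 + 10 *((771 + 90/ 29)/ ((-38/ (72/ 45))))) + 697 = 280.06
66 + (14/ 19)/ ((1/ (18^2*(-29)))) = -130290/ 19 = -6857.37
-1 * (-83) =83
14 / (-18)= -7 / 9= -0.78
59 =59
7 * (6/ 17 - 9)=-1029/ 17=-60.53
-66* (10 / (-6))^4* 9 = -13750 / 3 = -4583.33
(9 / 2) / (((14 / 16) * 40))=9 / 70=0.13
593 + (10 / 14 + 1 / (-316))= 1313289 / 2212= 593.71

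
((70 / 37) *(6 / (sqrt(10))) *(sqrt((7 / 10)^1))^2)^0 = 1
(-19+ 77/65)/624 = -193/6760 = -0.03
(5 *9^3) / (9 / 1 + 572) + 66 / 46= 103008 / 13363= 7.71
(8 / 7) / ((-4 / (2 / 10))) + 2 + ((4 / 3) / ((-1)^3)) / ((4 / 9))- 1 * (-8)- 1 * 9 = -72 / 35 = -2.06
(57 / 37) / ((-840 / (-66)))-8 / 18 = -15077 / 46620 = -0.32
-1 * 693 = -693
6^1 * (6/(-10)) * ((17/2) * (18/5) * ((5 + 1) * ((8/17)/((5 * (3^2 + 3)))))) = -648/125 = -5.18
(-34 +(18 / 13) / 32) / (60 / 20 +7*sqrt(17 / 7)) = 21189 / 22880-7063*sqrt(119) / 22880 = -2.44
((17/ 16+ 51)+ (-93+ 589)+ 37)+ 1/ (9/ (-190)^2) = 661849/ 144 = 4596.17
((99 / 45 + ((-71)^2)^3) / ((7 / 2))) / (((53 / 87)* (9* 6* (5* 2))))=9287270584432 / 83475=111258108.23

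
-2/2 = -1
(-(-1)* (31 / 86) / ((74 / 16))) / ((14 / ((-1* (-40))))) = 0.22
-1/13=-0.08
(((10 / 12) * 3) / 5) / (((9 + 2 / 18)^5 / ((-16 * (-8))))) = 118098 / 115856201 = 0.00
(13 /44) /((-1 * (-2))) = 13 /88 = 0.15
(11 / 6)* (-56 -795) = -9361 / 6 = -1560.17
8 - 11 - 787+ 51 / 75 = -19733 / 25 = -789.32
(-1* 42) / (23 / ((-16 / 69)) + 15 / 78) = 0.42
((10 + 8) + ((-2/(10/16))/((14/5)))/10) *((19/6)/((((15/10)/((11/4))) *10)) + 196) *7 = 22150697/900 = 24611.89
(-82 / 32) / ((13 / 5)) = -205 / 208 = -0.99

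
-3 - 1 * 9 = -12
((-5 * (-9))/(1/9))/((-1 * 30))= -27/2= -13.50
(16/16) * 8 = 8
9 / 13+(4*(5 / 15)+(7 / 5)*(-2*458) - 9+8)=-249868 / 195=-1281.37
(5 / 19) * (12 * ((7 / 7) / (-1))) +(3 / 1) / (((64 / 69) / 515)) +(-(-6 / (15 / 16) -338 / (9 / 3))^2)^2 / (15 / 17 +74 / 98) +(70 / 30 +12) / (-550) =2576619478761771587 / 20991960000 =122743158.75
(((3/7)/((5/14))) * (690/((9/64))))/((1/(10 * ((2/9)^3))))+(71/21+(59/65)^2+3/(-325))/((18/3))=27892168817/43120350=646.84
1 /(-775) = -0.00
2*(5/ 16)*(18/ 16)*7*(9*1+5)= 68.91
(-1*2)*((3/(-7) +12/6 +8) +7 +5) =-302/7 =-43.14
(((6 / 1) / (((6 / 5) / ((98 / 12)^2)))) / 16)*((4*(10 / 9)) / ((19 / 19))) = 60025 / 648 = 92.63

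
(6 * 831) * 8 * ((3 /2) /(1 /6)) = 358992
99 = 99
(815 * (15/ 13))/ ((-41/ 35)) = -427875/ 533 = -802.77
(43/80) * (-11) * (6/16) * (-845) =239811/128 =1873.52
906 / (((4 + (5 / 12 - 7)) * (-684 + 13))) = 10872 / 20801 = 0.52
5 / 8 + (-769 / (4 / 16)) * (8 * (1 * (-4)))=787461 / 8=98432.62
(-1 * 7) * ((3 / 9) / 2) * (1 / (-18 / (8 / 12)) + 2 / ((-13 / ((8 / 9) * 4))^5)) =6153886585 / 131546882142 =0.05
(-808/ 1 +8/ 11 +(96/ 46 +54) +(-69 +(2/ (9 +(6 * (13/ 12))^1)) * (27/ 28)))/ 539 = -1.52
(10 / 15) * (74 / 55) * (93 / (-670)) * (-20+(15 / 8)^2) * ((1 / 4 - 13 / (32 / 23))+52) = 332289341 / 3773440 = 88.06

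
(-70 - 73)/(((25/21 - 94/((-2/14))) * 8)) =-0.03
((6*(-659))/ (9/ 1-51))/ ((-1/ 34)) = -22406/ 7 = -3200.86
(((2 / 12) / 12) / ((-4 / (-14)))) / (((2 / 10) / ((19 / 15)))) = 133 / 432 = 0.31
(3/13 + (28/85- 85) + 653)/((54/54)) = 628259/1105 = 568.56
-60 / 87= -20 / 29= -0.69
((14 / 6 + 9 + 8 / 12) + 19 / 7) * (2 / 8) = 103 / 28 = 3.68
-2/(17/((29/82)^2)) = -841/57154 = -0.01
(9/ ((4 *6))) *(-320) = -120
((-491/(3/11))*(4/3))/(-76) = 5401/171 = 31.58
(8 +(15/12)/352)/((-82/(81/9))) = -101421/115456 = -0.88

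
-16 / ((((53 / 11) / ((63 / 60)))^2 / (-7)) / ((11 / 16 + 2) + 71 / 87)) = 607230393 / 32584400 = 18.64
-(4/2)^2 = -4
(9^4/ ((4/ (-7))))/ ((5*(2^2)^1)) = -45927/ 80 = -574.09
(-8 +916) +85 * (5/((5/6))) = 1418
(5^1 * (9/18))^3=125/8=15.62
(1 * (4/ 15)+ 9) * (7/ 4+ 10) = 6533/ 60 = 108.88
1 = 1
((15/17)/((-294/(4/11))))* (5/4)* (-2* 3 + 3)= 0.00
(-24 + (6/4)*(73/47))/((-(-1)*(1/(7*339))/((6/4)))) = -77135.12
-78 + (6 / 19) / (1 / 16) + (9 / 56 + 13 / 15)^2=-963810989 / 13406400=-71.89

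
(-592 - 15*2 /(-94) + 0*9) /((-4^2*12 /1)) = 27809 /9024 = 3.08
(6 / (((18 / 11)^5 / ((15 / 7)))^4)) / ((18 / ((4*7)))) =420468746832850005750625 / 40487453909480137165111296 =0.01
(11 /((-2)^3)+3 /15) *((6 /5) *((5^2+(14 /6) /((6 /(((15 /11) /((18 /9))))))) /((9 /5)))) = -31349 /1584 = -19.79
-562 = -562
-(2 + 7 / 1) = -9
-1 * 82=-82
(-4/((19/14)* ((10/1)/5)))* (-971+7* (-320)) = 4732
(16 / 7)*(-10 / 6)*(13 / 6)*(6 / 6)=-520 / 63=-8.25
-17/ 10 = -1.70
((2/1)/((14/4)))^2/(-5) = -16/245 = -0.07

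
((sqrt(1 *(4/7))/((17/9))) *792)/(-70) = -7128 *sqrt(7)/4165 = -4.53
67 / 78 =0.86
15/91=0.16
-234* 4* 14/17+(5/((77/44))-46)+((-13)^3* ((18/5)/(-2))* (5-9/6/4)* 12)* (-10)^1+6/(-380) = -2195616.98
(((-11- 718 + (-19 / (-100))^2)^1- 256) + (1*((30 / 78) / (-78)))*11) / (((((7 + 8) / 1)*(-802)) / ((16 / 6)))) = 4994041973 / 22872037500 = 0.22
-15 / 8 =-1.88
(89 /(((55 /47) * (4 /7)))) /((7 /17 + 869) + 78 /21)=3484439 /22858440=0.15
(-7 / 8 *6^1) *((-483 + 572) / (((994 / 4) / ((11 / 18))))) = -979 / 852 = -1.15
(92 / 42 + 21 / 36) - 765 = -64027 / 84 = -762.23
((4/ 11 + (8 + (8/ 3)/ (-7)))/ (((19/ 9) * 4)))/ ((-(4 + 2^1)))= -461/ 2926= -0.16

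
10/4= 5/2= 2.50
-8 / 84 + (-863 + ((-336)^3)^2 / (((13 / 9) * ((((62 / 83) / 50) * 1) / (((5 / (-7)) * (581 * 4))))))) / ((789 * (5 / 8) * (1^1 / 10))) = -1665333163978100060926782 / 741923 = -2244617250008558921.78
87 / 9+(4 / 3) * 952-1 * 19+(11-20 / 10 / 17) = 21605 / 17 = 1270.88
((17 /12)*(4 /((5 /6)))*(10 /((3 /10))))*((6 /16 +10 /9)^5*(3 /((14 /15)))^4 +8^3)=1238158457274215 /4248502272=291434.11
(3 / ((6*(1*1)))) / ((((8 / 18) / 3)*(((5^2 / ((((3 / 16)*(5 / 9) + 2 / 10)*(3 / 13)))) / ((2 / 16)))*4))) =1971 / 6656000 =0.00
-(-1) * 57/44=57/44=1.30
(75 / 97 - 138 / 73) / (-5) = 0.22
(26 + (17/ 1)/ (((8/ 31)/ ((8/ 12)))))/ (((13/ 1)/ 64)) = 13424/ 39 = 344.21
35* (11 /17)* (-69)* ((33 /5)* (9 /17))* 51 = -278463.71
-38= -38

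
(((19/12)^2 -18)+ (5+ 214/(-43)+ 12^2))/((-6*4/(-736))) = 18304757/4644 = 3941.59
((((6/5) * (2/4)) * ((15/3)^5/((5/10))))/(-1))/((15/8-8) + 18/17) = 510000/689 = 740.20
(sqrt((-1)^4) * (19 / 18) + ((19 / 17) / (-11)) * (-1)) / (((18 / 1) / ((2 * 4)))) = 7790 / 15147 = 0.51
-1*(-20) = 20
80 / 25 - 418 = -2074 / 5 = -414.80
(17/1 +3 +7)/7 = 3.86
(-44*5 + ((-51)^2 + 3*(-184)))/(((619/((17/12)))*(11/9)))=3.42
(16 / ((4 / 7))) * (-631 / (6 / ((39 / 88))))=-57421 / 44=-1305.02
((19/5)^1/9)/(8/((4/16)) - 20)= 19/540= 0.04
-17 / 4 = -4.25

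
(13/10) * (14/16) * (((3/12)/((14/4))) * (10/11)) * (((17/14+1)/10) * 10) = 403/2464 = 0.16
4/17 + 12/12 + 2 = 55/17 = 3.24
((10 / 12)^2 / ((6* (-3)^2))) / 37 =25 / 71928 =0.00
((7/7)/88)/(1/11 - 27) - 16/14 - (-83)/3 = 26.52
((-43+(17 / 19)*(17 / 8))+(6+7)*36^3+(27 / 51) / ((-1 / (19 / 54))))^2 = 22103961346269550225 / 60093504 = 367826135521.56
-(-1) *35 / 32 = 35 / 32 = 1.09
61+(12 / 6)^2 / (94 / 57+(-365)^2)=463229287 / 7593919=61.00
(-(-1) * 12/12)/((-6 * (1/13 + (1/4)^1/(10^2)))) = -2600/1239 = -2.10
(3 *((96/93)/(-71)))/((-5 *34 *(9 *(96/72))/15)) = 12/37417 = 0.00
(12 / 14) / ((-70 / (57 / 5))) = -171 / 1225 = -0.14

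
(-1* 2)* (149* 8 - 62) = -2260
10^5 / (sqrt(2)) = 50000 * sqrt(2) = 70710.68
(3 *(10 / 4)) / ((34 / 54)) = 405 / 34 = 11.91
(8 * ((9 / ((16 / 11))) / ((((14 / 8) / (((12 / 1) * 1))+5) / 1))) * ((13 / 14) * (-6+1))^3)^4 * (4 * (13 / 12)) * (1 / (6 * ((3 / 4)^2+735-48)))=902361274.46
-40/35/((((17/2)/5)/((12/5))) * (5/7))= -192/85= -2.26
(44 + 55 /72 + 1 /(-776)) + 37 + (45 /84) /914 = 1826738065 /22341816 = 81.76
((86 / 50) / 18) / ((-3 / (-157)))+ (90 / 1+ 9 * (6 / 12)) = 67163 / 675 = 99.50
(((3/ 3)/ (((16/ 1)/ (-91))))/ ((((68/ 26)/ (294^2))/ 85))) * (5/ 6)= -213028725/ 16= -13314295.31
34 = 34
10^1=10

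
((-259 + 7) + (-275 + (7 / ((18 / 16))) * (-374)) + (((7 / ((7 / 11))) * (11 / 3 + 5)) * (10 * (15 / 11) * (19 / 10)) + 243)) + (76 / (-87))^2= -354098 / 2523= -140.35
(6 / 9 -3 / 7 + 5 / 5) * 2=52 / 21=2.48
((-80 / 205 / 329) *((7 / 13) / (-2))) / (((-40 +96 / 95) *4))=-95 / 46394452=-0.00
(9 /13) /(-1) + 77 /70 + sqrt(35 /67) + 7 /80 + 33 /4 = sqrt(2345) /67 + 1819 /208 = 9.47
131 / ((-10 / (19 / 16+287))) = -3775.26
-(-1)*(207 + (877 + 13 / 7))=7601 / 7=1085.86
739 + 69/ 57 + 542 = 24362/ 19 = 1282.21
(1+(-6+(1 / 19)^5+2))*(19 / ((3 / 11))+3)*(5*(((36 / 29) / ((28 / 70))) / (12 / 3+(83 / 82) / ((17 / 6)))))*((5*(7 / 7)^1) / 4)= -211631224503000 / 218077467227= -970.44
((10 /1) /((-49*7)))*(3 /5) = -6 /343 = -0.02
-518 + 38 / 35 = -18092 / 35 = -516.91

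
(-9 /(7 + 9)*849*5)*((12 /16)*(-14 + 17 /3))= 955125 /64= 14923.83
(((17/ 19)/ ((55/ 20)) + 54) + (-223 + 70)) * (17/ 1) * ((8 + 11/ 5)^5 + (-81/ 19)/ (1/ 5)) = -2297848490959104/ 12409375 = -185170364.42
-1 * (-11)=11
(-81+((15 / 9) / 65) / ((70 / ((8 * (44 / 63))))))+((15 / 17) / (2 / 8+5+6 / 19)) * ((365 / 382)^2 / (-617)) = -125270030118057212 / 1546578180213885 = -81.00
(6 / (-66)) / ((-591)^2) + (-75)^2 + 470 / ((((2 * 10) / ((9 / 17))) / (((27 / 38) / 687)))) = 6394243388977069 / 1136751779988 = 5625.01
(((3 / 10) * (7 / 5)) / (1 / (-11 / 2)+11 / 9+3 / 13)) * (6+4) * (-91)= -2459457 / 8180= -300.67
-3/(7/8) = -24/7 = -3.43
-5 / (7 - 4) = -5 / 3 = -1.67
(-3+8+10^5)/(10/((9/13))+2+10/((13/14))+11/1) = 11700585/4471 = 2617.00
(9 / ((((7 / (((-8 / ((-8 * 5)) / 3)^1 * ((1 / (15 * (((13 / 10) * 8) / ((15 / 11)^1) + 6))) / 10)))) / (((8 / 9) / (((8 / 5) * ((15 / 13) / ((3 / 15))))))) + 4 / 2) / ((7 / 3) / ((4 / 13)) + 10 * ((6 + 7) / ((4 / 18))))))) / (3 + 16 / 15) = 4159935 / 7069589144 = 0.00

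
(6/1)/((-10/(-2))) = 6/5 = 1.20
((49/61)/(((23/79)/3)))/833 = 237/23851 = 0.01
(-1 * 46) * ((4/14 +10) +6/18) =-10258/21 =-488.48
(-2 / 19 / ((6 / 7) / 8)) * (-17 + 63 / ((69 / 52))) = -39256 / 1311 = -29.94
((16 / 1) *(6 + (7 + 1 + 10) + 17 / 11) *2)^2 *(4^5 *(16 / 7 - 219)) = -148290975993.05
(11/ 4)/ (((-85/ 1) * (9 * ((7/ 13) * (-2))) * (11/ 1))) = 13/ 42840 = 0.00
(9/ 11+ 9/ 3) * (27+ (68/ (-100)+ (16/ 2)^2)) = 94836/ 275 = 344.86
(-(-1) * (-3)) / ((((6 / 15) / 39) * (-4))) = 585 / 8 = 73.12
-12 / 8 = -3 / 2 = -1.50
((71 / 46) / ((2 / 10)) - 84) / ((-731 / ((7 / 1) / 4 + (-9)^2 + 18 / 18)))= 1175515 / 134504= 8.74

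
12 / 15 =4 / 5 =0.80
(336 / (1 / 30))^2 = 101606400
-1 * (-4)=4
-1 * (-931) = 931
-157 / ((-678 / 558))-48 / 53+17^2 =2499250 / 5989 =417.31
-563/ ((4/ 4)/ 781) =-439703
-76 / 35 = -2.17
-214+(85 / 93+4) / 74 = -1472291 / 6882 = -213.93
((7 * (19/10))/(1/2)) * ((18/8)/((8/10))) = 1197/16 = 74.81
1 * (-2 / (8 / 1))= -1 / 4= -0.25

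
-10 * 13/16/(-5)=13/8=1.62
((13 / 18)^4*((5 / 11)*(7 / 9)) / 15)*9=199927 / 3464208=0.06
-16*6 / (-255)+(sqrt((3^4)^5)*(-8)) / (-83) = 40155976 / 7055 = 5691.85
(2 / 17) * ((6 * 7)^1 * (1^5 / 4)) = 21 / 17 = 1.24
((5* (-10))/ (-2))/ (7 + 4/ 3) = 3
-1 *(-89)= 89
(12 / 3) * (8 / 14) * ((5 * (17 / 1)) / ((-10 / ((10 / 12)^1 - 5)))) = 1700 / 21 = 80.95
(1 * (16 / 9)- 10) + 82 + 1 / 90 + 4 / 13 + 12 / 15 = 74.90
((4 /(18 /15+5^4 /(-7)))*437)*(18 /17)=-1101240 /52411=-21.01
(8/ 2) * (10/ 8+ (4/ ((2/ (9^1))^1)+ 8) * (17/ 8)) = 226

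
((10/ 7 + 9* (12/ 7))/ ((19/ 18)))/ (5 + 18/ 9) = 2124/ 931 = 2.28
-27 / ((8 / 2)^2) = -27 / 16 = -1.69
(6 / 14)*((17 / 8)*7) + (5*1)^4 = 5051 / 8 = 631.38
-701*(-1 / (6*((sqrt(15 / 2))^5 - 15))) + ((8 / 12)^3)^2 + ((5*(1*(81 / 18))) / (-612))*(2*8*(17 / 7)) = -0.50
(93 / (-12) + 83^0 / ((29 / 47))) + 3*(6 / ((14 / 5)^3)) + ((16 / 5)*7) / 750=-98465468 / 18650625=-5.28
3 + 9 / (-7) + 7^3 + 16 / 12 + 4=7351 / 21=350.05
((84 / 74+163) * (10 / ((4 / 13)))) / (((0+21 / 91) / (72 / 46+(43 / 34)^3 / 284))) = 2071521432005545 / 56994887616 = 36345.74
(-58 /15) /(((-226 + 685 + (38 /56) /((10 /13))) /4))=-12992 /386301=-0.03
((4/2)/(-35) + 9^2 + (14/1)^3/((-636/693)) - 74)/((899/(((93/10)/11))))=-16600293/5917450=-2.81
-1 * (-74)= 74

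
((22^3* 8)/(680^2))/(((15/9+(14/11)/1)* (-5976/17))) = -14641/82120200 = -0.00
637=637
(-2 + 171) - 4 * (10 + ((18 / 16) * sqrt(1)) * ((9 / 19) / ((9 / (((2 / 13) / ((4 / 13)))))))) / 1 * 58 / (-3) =944.62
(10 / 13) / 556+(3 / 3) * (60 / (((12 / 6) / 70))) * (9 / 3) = 22768205 / 3614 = 6300.00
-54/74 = -27/37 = -0.73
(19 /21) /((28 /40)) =190 /147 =1.29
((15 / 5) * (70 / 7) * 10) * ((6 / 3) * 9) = 5400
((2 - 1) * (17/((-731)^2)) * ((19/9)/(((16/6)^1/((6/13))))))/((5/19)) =361/8172580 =0.00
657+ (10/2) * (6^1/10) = 660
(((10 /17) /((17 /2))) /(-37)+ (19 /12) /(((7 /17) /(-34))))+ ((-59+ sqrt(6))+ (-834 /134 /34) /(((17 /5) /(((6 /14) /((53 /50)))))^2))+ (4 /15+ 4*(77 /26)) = -38710619994076739 /217928717188910+ sqrt(6) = -175.18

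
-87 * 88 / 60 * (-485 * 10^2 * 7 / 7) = 6188600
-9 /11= -0.82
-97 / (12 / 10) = -485 / 6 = -80.83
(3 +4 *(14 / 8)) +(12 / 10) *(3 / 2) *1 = 59 / 5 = 11.80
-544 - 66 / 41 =-22370 / 41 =-545.61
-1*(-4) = 4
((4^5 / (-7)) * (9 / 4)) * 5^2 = -8228.57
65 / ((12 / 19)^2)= 23465 / 144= 162.95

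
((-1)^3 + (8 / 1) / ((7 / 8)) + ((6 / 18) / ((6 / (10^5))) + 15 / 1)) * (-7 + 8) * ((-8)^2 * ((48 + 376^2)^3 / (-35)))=-63624261871623812415488 / 2205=-28854540531348667762.13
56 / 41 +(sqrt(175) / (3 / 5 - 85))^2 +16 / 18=2.28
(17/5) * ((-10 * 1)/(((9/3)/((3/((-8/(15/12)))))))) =85/16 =5.31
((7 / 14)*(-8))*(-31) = 124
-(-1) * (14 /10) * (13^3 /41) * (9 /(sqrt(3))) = 46137 * sqrt(3) /205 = 389.81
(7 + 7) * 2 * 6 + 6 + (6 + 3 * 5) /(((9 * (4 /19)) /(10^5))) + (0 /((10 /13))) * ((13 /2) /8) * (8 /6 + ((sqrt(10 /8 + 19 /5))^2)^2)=1108507.33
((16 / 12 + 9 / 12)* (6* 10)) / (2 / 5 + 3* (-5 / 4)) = -2500 / 67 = -37.31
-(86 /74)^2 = -1849 /1369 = -1.35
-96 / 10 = -48 / 5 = -9.60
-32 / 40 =-4 / 5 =-0.80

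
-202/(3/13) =-2626/3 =-875.33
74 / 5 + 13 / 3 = 287 / 15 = 19.13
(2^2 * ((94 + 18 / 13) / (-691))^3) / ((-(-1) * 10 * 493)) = -762649600 / 357364261456891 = -0.00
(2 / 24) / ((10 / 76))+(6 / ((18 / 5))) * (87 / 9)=1507 / 90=16.74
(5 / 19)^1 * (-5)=-25 / 19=-1.32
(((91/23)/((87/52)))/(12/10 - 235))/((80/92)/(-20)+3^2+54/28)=-9464/10184829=-0.00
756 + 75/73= 55263/73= 757.03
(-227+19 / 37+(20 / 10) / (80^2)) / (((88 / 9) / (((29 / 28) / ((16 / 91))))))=-90986562459 / 666828800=-136.45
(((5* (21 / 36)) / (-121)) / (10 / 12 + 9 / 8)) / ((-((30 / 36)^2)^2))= 18144 / 710875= 0.03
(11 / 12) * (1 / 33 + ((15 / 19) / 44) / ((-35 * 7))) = 3715 / 134064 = 0.03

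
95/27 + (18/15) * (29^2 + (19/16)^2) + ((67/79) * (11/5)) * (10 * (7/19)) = 26489349557/25937280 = 1021.28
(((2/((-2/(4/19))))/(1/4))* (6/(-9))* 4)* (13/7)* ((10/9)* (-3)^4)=49920/133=375.34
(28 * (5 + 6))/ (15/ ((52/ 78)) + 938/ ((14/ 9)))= 616/ 1251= 0.49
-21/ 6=-7/ 2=-3.50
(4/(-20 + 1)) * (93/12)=-31/19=-1.63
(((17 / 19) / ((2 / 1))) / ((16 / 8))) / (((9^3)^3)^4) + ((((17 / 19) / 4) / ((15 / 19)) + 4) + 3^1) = 31175550236938327523584791300706206413 / 4280395913538443138249628096206801790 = 7.28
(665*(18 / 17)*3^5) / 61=2908710 / 1037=2804.93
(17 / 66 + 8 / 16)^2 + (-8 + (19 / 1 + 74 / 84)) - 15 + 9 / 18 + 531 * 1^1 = 4032223 / 7623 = 528.95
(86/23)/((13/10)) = 860/299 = 2.88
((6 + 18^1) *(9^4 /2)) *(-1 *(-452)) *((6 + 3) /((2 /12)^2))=11530143936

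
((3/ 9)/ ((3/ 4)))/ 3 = 4/ 27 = 0.15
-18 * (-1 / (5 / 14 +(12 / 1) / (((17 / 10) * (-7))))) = -4284 / 155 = -27.64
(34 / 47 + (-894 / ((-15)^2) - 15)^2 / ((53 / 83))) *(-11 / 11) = -7909384279 / 14011875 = -564.48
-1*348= -348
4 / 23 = 0.17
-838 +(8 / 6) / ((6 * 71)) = -535480 / 639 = -838.00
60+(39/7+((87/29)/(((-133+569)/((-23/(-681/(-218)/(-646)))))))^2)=409982098/360703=1136.62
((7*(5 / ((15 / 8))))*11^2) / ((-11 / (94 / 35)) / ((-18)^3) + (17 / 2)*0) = 16080768 / 5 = 3216153.60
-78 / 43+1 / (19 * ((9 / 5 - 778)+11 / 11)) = -5744447 / 3166692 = -1.81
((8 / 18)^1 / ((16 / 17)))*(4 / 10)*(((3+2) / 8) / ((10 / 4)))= 17 / 360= 0.05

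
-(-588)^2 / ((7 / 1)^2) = -7056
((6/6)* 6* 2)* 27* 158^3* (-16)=-20447313408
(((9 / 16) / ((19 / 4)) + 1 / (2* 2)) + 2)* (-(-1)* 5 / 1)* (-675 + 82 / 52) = -3939525 / 494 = -7974.75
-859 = -859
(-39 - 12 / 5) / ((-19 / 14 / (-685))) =-20896.11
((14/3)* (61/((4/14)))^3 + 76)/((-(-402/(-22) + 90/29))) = -173849351467/81828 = -2124570.46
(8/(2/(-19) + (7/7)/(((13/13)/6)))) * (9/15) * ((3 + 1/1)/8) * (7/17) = 57/340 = 0.17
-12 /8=-1.50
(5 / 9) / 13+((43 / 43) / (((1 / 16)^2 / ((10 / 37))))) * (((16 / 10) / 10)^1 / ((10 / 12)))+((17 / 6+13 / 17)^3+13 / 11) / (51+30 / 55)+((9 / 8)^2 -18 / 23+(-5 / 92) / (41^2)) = 32980143676673577611 / 2237969665882641600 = 14.74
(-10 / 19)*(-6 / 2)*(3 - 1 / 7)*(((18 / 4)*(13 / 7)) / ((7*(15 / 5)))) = 11700 / 6517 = 1.80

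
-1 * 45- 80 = -125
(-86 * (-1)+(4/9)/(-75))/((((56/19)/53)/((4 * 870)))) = 5381324.88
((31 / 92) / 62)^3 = 1 / 6229504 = 0.00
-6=-6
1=1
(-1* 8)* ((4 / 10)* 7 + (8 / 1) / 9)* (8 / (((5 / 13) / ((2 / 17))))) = -276224 / 3825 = -72.22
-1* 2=-2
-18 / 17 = -1.06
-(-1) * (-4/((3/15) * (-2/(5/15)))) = 10/3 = 3.33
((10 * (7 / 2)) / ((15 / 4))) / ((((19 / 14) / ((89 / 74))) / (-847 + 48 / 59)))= -870891700 / 124431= -6998.99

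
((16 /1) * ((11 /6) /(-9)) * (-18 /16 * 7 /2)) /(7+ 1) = 77 /48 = 1.60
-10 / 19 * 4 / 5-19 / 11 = -449 / 209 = -2.15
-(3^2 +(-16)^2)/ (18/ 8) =-1060/ 9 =-117.78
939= 939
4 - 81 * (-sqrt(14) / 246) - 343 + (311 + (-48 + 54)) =-22 + 27 * sqrt(14) / 82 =-20.77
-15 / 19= -0.79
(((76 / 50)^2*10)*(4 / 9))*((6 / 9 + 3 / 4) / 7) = 49096 / 23625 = 2.08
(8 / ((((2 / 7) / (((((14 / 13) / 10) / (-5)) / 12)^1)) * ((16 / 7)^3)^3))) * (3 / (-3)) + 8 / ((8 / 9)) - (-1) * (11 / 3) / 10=209194199539421 / 22333829939200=9.37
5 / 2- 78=-151 / 2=-75.50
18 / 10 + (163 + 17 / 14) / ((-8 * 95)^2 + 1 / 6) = 218367348 / 121296035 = 1.80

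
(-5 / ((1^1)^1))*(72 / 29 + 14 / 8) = -2455 / 116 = -21.16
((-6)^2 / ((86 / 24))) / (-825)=-144 / 11825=-0.01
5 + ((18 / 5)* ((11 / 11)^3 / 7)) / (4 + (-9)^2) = 5.01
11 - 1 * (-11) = 22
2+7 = 9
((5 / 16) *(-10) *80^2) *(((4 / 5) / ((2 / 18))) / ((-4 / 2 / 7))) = 504000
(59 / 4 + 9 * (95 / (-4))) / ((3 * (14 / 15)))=-995 / 14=-71.07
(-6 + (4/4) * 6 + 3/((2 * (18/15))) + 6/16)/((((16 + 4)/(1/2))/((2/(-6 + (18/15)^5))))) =-8125/351168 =-0.02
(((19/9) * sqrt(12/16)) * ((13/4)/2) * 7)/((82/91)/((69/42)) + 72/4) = 516971 * sqrt(3)/798624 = 1.12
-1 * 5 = -5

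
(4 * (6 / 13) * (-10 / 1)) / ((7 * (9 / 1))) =-80 / 273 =-0.29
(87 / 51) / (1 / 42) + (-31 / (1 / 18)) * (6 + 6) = -112614 / 17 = -6624.35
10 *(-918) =-9180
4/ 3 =1.33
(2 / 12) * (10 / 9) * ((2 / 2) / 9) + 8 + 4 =2921 / 243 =12.02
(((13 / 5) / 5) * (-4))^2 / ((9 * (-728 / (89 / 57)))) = -2314 / 2244375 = -0.00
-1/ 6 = -0.17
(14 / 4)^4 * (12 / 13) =7203 / 52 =138.52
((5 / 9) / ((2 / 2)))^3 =125 / 729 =0.17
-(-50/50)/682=1/682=0.00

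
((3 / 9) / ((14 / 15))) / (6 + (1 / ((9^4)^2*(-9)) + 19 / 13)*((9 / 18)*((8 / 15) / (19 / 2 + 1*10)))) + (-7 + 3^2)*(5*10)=24846370422305825 / 248316387582116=100.06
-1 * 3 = -3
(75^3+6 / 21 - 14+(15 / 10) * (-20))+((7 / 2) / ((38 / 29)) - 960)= 223904945 / 532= 420873.96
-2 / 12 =-1 / 6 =-0.17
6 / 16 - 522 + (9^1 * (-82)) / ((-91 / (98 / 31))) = -1599063 / 3224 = -495.99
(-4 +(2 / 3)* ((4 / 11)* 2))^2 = 13456 / 1089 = 12.36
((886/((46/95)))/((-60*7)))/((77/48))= -33668/12397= -2.72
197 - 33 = 164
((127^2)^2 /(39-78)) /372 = -260144641 /14508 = -17931.12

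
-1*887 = -887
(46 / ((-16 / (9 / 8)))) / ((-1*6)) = 69 / 128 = 0.54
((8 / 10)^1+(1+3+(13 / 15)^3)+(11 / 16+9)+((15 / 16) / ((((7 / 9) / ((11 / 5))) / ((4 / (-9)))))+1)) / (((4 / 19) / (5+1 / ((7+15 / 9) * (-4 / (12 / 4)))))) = 349.15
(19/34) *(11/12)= 209/408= 0.51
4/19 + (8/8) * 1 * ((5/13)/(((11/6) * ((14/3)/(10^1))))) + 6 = 126668/19019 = 6.66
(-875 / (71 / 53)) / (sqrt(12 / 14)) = -46375 * sqrt(42) / 426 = -705.50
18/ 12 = 3/ 2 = 1.50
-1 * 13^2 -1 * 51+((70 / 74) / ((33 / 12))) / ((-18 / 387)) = -92550 / 407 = -227.40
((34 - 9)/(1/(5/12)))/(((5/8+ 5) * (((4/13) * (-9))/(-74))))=12025/243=49.49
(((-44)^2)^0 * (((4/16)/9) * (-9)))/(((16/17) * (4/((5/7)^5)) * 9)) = -53125/38723328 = -0.00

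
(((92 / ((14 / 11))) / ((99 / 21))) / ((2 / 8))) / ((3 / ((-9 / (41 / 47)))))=-8648 / 41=-210.93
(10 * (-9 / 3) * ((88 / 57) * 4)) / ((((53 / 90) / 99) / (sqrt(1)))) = -31145.18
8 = 8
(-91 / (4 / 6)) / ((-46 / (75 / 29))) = 20475 / 2668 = 7.67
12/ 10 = 6/ 5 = 1.20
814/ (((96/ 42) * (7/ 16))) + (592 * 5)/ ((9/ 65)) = 199726/ 9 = 22191.78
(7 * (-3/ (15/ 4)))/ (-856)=7/ 1070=0.01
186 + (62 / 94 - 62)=5859 / 47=124.66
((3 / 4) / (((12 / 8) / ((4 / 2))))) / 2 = 1 / 2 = 0.50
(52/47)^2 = 1.22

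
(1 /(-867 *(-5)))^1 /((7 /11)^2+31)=121 /16473000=0.00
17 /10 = 1.70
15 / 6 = 5 / 2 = 2.50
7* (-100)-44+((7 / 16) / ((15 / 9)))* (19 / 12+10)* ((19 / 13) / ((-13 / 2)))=-20136247 / 27040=-744.68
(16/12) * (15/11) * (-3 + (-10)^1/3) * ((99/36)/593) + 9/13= 14776/23127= 0.64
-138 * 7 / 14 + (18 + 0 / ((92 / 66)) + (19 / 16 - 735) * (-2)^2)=-11945 / 4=-2986.25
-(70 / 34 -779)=13208 / 17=776.94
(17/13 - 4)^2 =1225/169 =7.25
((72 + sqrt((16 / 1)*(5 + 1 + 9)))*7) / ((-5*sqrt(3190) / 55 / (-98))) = 1372*sqrt(3190)*(sqrt(15) + 18) / 145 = 11689.33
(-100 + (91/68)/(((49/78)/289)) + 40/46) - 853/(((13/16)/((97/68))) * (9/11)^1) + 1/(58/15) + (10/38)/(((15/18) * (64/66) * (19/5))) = -70456324138625/53639638416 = -1313.51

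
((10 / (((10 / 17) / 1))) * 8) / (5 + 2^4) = 136 / 21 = 6.48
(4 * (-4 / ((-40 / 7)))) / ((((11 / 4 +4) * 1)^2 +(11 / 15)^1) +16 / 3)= 672 / 12391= 0.05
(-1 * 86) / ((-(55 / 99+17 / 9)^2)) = 3483 / 242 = 14.39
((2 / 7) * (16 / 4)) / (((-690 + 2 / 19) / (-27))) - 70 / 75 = -305756 / 344085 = -0.89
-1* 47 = -47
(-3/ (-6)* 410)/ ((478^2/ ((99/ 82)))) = 495/ 456968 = 0.00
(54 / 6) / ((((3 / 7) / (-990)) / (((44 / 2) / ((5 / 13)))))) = -1189188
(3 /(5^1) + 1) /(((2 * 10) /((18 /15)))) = 12 /125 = 0.10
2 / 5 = 0.40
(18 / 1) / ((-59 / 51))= -918 / 59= -15.56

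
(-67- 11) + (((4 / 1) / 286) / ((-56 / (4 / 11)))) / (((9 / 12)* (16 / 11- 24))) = -14522507 / 186186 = -78.00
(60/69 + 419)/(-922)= -9657/21206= -0.46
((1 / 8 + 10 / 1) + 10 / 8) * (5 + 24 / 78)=483 / 8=60.38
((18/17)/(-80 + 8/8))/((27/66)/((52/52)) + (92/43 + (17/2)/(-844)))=-0.01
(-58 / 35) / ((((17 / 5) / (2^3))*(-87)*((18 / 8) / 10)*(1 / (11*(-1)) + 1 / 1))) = 704 / 3213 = 0.22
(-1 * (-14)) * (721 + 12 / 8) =10115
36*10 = 360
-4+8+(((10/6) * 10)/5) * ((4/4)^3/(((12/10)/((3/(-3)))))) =11/9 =1.22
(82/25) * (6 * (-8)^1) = -3936/25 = -157.44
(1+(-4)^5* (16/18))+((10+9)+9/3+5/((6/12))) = -7895/9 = -877.22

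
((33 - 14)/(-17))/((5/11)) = -209/85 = -2.46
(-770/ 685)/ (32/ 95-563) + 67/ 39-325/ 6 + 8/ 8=-29386302653/ 571198758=-51.45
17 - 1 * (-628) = 645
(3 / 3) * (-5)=-5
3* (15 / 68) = 0.66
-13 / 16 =-0.81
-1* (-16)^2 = -256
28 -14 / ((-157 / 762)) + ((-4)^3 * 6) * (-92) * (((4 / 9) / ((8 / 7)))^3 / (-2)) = -35973784 / 38151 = -942.93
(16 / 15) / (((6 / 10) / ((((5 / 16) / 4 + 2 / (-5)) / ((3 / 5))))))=-103 / 108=-0.95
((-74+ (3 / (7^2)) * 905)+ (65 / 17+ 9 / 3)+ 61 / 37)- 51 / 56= -2719737 / 246568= -11.03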